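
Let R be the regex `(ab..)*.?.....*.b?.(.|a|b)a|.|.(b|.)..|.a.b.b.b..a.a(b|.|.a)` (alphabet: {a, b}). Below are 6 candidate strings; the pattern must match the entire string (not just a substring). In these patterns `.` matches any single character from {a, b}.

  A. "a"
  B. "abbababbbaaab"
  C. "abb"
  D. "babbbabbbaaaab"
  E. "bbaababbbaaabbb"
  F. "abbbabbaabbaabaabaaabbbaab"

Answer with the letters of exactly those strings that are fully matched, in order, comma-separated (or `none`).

A

A → match
B → no match
C → no match
D → no match
E → no match
F → no match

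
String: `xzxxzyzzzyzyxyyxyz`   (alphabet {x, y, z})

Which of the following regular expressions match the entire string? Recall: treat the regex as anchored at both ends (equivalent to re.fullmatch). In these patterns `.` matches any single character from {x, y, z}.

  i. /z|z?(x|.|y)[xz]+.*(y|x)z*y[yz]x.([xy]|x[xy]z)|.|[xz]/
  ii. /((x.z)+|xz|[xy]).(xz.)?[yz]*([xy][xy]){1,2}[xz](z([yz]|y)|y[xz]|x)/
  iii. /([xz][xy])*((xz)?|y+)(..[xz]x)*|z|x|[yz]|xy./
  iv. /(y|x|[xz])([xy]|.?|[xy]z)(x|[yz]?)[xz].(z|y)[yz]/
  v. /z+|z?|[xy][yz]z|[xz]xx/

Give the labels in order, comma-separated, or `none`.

ii

i → no match
ii → match
iii → no match
iv → no match
v → no match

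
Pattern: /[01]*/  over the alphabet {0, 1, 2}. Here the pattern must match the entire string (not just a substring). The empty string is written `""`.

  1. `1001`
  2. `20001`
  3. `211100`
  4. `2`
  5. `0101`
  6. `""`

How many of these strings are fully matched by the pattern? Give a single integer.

1 → match
2 → no match
3 → no match
4 → no match
5 → match
6 → match
Total matched: 3

3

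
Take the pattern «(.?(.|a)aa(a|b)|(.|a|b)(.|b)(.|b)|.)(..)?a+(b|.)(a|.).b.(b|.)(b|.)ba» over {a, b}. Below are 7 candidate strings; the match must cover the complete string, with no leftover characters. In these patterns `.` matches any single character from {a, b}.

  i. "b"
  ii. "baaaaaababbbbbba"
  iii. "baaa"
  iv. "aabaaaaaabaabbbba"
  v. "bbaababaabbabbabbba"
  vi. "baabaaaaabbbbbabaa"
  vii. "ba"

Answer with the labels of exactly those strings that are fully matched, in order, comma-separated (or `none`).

i → no match — must end with "ba"
ii → match
iii → no match — must end with "ba"
iv → no match
v → no match
vi → no match — must end with "ba"
vii → no match

ii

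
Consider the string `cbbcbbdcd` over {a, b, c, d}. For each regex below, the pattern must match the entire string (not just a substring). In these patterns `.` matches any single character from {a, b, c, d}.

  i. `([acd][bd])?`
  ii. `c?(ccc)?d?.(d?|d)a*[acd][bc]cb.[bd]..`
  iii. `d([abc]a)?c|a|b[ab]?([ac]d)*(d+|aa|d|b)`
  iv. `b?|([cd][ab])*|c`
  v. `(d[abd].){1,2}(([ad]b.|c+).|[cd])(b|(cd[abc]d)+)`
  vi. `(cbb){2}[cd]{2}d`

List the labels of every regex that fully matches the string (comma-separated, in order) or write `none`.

i → no match
ii → no match
iii → no match
iv → no match
v → no match — must start with `d`
vi → match

vi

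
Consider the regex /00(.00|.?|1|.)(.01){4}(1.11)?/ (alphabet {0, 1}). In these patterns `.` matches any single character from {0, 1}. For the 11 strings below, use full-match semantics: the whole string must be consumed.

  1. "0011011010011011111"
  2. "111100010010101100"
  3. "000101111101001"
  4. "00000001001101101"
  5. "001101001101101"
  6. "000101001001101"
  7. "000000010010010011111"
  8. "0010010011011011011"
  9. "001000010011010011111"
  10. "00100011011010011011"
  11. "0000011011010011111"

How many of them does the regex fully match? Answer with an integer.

1 → match
2 → no match — must start with "00"
3 → no match
4 → match
5 → match
6 → match
7 → match
8 → match
9 → match
10 → no match
11 → match
Total matched: 8

8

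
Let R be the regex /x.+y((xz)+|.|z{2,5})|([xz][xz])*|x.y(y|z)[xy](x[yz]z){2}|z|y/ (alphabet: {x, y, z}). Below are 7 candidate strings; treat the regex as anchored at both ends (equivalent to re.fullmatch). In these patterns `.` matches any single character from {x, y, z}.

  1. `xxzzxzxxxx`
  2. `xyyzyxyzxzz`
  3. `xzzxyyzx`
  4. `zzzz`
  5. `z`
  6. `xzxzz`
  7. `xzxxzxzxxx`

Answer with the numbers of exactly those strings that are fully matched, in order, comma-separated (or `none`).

1. `xxzzxzxxxx` → match
2. `xyyzyxyzxzz` → match
3. `xzzxyyzx` → no match
4. `zzzz` → match
5. `z` → match
6. `xzxzz` → no match
7. `xzxxzxzxxx` → match

1, 2, 4, 5, 7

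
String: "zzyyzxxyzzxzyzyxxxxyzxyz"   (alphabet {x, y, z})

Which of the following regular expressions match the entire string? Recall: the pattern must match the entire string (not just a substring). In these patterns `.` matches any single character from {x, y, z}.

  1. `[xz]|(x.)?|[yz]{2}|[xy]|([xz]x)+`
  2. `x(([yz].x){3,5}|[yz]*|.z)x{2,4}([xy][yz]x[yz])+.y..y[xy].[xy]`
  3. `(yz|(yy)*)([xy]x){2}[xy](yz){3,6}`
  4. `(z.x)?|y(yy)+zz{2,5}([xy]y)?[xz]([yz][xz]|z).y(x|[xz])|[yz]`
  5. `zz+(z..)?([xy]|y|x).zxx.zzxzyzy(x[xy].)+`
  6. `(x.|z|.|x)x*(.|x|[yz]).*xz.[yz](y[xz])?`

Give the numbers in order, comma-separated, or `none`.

5

1 → no match
2 → no match — must start with "x"
3 → no match
4 → no match
5 → match
6 → no match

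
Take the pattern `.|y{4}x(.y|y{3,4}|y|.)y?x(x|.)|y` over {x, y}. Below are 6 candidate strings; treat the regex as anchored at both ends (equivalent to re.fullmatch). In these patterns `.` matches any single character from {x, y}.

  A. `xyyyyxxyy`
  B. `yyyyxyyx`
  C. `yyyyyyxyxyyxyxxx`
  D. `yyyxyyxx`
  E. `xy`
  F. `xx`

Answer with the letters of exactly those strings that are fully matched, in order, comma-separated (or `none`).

none

A → no match
B → no match
C → no match
D → no match
E → no match
F → no match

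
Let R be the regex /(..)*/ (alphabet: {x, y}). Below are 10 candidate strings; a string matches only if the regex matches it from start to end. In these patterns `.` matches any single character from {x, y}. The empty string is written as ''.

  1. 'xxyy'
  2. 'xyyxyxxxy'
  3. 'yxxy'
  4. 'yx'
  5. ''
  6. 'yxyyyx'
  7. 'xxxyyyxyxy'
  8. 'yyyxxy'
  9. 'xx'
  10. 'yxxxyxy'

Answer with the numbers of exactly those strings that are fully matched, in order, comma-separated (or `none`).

1, 3, 4, 5, 6, 7, 8, 9

1 → match
2 → no match
3 → match
4 → match
5 → match
6 → match
7 → match
8 → match
9 → match
10 → no match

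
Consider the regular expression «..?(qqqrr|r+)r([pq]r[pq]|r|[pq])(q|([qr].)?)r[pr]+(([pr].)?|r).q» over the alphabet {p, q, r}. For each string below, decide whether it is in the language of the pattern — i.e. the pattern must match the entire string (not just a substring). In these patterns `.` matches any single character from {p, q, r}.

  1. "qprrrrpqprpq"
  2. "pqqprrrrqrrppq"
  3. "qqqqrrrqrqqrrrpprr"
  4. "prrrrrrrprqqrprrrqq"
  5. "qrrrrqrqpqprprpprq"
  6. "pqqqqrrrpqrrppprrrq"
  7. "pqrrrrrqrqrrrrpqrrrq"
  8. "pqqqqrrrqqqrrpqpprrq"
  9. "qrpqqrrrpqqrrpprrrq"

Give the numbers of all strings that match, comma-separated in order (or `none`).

4, 6

1 → no match
2 → no match
3 → no match — must end with "q"
4 → match
5 → no match
6 → match
7 → no match
8 → no match
9 → no match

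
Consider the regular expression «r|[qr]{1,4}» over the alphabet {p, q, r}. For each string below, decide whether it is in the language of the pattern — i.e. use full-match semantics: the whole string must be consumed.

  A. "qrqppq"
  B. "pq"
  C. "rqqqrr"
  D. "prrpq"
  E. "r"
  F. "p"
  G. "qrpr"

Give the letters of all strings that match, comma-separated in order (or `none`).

E

A → no match
B → no match
C → no match
D → no match
E → match
F → no match
G → no match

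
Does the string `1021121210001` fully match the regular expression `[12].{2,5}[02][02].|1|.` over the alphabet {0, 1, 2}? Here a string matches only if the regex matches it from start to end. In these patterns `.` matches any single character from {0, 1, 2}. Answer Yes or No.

No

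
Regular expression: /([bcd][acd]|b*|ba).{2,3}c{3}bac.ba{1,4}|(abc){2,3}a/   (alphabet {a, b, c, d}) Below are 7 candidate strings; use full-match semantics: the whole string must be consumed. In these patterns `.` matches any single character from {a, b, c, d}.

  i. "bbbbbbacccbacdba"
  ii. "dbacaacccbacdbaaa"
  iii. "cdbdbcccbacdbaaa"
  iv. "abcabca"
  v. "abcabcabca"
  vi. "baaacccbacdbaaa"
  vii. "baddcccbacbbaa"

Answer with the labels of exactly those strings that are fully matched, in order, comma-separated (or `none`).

i, iii, iv, v, vi, vii

i → match
ii → no match
iii → match
iv → match
v → match
vi → match
vii → match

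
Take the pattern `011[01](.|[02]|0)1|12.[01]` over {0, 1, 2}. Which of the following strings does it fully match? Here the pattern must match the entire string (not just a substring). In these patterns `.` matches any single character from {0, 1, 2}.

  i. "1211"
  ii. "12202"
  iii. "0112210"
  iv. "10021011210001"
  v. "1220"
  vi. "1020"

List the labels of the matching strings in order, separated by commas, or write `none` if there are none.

i, v

i → match
ii → no match
iii → no match
iv → no match
v → match
vi → no match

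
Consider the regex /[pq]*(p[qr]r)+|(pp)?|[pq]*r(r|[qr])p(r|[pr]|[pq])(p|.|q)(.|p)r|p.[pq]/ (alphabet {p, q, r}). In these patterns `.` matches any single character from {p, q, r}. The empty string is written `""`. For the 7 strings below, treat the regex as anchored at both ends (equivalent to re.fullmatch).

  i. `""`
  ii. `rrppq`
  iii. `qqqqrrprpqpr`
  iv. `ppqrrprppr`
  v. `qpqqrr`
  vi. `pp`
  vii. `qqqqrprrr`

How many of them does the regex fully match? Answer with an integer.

i → match
ii → no match
iii → no match
iv → match
v → no match
vi → match
vii → no match
Total matched: 3

3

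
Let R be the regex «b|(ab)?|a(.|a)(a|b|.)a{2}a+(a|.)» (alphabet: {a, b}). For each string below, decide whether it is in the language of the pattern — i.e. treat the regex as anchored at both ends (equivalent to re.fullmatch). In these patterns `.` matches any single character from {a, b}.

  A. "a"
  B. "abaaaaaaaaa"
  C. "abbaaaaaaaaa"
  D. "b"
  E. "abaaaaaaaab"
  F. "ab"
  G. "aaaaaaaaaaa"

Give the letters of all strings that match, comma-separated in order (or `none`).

B, C, D, E, F, G

A. "a" → no match
B. "abaaaaaaaaa" → match
C. "abbaaaaaaaaa" → match
D. "b" → match
E. "abaaaaaaaab" → match
F. "ab" → match
G. "aaaaaaaaaaa" → match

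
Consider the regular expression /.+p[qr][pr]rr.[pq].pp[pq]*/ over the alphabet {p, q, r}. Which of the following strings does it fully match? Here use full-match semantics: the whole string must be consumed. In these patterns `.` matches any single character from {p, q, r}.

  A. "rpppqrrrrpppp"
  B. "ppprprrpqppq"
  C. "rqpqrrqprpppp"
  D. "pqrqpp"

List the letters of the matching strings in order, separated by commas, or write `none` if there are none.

A → match
B → no match
C → no match
D → no match

A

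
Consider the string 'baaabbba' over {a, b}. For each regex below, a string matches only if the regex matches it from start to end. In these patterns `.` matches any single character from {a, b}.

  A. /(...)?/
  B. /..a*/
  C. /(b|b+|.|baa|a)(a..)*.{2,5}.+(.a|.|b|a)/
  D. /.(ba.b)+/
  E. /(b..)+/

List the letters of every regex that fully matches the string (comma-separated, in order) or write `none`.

A → no match
B → no match
C → match
D → no match — must end with 'b'
E → no match

C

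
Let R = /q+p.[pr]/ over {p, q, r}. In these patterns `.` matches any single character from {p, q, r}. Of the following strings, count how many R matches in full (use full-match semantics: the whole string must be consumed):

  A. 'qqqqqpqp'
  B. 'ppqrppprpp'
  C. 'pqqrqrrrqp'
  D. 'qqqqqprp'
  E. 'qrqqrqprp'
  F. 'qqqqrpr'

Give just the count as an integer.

A → match
B → no match — must start with 'q'
C → no match — must start with 'q'
D → match
E → no match
F → no match
Total matched: 2

2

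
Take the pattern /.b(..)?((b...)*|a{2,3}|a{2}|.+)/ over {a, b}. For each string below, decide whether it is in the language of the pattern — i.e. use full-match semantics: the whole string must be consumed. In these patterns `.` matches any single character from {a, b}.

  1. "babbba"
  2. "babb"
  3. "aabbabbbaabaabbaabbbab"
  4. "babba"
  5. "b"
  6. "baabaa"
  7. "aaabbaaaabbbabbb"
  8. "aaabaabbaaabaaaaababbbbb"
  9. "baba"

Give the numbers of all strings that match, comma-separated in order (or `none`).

none

1. "babbba" → no match
2. "babb" → no match
3 → no match
4. "babba" → no match
5. "b" → no match
6. "baabaa" → no match
7 → no match
8 → no match
9. "baba" → no match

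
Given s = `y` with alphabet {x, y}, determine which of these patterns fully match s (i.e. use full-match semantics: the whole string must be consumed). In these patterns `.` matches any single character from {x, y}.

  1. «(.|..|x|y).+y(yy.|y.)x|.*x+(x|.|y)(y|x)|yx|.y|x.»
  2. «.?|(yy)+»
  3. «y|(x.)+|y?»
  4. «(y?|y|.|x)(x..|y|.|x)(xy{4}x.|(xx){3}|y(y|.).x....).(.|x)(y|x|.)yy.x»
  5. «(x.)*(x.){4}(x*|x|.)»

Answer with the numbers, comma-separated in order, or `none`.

2, 3

1 → no match
2 → match
3 → match
4 → no match — must end with `x`
5 → no match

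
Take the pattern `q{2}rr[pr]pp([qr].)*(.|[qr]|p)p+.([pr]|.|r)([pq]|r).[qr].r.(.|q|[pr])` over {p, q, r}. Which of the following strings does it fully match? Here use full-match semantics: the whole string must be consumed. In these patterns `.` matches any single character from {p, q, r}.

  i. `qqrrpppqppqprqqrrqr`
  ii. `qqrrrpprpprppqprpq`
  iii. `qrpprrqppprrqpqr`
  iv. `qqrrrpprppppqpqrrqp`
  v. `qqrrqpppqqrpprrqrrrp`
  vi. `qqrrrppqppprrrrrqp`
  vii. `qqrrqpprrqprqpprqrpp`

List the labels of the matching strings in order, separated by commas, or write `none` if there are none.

i, ii, iv, vi

i → match
ii → match
iii → no match
iv → match
v → no match
vi → match
vii → no match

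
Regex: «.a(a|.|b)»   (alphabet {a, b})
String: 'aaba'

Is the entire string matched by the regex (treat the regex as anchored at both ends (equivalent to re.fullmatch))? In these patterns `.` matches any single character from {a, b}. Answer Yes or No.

No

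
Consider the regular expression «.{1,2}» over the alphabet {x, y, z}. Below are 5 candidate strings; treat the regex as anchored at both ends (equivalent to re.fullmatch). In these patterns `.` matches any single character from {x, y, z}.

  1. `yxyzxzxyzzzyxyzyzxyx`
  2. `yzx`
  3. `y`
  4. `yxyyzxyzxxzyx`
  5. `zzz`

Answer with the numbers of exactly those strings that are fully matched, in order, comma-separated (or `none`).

1 → no match
2 → no match
3 → match
4 → no match
5 → no match

3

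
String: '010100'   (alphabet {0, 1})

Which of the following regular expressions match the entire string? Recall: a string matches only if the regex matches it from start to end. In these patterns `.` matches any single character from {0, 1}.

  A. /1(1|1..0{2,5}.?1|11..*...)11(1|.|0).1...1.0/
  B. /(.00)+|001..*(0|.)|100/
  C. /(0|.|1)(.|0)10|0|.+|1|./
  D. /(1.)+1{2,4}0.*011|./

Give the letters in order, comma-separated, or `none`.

C

A → no match — must start with '1'
B → no match
C → match
D → no match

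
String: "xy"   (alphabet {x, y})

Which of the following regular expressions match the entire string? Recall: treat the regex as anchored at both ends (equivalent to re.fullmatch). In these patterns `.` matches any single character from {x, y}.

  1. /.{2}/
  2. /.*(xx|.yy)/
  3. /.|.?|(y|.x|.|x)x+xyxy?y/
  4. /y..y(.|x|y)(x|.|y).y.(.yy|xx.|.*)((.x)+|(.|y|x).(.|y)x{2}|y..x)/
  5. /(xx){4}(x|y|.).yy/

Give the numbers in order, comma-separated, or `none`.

1

1 → match
2 → no match
3 → no match
4 → no match — must start with "y"
5 → no match — must start with "xx"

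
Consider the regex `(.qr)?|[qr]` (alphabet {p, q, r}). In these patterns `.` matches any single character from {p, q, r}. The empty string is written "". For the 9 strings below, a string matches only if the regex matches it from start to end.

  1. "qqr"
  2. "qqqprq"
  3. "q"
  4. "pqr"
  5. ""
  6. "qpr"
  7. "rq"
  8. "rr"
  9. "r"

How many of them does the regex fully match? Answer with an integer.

1. "qqr" → match
2. "qqqprq" → no match
3. "q" → match
4. "pqr" → match
5. "" → match
6. "qpr" → no match
7. "rq" → no match
8. "rr" → no match
9. "r" → match
Total matched: 5

5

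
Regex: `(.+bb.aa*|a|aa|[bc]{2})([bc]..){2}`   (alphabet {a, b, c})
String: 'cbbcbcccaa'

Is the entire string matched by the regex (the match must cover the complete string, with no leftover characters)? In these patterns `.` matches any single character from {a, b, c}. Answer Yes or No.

No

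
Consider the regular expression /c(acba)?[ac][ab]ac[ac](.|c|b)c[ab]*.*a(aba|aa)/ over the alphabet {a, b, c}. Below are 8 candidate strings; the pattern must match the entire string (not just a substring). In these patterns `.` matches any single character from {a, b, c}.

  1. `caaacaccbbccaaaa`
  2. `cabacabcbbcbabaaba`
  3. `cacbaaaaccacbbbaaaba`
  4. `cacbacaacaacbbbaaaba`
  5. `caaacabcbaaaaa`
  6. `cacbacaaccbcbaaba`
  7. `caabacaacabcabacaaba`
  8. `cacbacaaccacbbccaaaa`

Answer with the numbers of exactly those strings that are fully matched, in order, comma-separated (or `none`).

1, 2, 3, 4, 5, 6, 8

1 → match
2 → match
3 → match
4 → match
5 → match
6 → match
7 → no match
8 → match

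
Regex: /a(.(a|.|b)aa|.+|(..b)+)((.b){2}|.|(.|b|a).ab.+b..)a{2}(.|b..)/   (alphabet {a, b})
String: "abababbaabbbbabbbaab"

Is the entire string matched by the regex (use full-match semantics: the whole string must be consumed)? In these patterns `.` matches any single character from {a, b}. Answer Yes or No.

Yes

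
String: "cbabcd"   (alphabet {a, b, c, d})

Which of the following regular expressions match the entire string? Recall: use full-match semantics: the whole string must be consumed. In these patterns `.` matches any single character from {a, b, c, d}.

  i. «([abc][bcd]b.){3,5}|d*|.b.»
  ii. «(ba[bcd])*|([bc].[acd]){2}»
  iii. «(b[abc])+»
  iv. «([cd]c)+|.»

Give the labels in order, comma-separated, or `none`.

i → no match
ii → match
iii → no match — must start with "b"
iv → no match

ii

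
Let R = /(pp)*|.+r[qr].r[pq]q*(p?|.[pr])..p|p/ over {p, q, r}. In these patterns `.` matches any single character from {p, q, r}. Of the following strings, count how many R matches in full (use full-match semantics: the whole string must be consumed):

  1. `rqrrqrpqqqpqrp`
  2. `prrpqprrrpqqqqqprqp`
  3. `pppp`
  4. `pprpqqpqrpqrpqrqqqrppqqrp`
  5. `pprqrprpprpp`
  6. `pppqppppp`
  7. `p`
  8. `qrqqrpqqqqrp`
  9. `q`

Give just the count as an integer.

4

1 → match
2 → no match
3. `pppp` → match
4 → no match
5. `pprqrprpprpp` → no match
6. `pppqppppp` → no match
7. `p` → match
8. `qrqqrpqqqqrp` → match
9. `q` → no match
Total matched: 4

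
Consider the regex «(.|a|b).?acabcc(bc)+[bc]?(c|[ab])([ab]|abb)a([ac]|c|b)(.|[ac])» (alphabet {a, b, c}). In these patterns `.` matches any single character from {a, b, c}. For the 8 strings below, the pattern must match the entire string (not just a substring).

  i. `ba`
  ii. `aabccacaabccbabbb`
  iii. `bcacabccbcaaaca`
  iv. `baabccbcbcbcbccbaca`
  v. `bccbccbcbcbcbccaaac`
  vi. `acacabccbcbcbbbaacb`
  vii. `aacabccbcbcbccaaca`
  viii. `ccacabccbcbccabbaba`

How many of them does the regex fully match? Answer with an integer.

i. `ba` → no match
ii → no match
iii → match
iv → no match
v → no match
vi → no match
vii → match
viii → match
Total matched: 3

3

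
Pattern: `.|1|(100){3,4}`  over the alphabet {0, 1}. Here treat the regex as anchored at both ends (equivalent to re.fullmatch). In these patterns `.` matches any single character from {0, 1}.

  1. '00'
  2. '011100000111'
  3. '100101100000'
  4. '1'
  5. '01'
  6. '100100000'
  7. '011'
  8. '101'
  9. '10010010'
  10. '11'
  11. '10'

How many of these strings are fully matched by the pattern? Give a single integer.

1 → no match
2 → no match
3 → no match
4 → match
5 → no match
6 → no match
7 → no match
8 → no match
9 → no match
10 → no match
11 → no match
Total matched: 1

1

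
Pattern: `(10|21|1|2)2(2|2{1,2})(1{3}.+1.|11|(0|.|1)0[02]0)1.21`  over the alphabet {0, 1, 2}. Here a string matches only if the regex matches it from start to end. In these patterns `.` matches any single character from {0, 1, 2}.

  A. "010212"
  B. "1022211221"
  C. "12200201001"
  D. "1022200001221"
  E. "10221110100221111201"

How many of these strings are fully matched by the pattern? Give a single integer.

1

A → no match — must end with "21"
B → no match
C → no match — must end with "21"
D → match
E → no match — must end with "21"
Total matched: 1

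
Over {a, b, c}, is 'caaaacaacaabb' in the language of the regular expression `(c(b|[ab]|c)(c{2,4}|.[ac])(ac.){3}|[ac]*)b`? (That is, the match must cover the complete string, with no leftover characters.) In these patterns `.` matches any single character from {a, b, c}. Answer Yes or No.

No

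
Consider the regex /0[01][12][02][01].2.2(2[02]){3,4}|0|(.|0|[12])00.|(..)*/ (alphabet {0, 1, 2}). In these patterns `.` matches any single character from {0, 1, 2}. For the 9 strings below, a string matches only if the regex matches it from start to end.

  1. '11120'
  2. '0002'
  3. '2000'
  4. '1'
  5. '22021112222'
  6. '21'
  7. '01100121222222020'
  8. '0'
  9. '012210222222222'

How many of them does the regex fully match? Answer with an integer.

6

1. '11120' → no match
2. '0002' → match
3. '2000' → match
4. '1' → no match
5. '22021112222' → no match
6. '21' → match
7 → match
8. '0' → match
9 → match
Total matched: 6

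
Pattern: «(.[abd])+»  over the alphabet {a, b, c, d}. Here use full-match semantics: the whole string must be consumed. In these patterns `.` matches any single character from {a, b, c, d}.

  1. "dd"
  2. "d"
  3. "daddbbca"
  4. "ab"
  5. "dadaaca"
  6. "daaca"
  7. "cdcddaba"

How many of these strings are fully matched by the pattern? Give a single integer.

1. "dd" → match
2. "d" → no match
3. "daddbbca" → match
4. "ab" → match
5. "dadaaca" → no match
6. "daaca" → no match
7. "cdcddaba" → match
Total matched: 4

4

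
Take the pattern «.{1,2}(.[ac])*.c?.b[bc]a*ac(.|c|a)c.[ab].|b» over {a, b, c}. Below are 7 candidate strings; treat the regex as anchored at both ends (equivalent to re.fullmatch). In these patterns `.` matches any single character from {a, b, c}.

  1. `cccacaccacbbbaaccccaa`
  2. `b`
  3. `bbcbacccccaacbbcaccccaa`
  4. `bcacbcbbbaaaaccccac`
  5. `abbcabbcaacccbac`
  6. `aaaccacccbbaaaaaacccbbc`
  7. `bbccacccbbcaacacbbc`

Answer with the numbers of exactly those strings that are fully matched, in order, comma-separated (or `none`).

1, 2, 3, 4, 5, 6, 7

1 → match
2. `b` → match
3 → match
4 → match
5 → match
6 → match
7 → match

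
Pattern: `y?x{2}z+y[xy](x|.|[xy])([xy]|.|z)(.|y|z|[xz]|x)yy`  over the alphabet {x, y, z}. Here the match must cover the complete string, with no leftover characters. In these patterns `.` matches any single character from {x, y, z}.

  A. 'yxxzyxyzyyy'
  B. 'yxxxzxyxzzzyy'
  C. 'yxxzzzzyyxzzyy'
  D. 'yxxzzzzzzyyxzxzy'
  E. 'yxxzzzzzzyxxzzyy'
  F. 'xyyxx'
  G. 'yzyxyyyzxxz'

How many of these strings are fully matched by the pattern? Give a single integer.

3

A → match
B → no match
C → match
D → no match — must end with 'yy'
E → match
F → no match — must end with 'yy'
G → no match — must end with 'yy'
Total matched: 3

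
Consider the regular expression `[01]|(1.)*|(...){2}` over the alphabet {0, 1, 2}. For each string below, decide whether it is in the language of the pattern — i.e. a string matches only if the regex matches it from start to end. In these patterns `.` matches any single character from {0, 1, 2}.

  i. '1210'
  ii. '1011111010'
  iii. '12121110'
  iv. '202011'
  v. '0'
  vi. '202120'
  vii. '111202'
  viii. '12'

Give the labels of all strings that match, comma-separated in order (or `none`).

i, ii, iii, iv, v, vi, vii, viii

i → match
ii → match
iii → match
iv → match
v → match
vi → match
vii → match
viii → match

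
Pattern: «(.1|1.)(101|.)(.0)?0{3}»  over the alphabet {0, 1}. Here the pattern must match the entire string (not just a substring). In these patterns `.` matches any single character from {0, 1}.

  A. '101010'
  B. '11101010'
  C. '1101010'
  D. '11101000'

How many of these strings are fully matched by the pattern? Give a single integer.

A → no match
B → no match
C → no match
D → match
Total matched: 1

1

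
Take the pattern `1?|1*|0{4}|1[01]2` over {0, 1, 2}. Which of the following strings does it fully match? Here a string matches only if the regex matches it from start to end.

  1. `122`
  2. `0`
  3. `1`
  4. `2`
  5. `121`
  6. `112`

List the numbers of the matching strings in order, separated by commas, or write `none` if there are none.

1 → no match
2 → no match
3 → match
4 → no match
5 → no match
6 → match

3, 6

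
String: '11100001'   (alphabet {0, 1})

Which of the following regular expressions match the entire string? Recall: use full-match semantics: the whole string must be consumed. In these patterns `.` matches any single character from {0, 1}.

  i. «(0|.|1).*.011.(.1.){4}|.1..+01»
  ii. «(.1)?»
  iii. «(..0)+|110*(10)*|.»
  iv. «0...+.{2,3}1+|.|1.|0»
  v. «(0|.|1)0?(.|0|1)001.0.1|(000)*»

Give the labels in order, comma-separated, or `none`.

i

i → match
ii → no match
iii → no match
iv → no match
v → no match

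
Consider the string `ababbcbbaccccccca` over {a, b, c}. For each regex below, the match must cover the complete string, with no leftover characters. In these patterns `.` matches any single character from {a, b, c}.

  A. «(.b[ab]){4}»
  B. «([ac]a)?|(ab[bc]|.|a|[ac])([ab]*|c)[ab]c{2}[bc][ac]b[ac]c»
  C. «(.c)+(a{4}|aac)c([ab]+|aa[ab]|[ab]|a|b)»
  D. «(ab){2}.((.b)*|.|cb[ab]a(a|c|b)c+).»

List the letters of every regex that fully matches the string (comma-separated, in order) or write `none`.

A → no match
B → no match
C → no match
D → match

D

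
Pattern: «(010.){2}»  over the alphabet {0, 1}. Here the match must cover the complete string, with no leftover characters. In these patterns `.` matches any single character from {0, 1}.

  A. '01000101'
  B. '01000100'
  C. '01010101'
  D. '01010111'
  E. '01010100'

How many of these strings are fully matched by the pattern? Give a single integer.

4

A → match
B → match
C → match
D → no match
E → match
Total matched: 4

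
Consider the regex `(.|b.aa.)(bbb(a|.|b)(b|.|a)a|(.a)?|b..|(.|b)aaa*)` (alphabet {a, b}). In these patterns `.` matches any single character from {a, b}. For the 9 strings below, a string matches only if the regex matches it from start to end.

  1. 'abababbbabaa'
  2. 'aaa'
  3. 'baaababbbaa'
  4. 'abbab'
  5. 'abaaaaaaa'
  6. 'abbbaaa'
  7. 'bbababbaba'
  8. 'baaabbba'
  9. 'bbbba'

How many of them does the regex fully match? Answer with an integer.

1 → no match
2 → match
3 → no match
4 → no match
5 → match
6 → match
7 → no match
8 → match
9 → no match
Total matched: 4

4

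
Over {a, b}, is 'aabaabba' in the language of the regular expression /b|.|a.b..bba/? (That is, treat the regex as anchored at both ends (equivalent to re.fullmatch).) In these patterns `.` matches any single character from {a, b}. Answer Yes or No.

Yes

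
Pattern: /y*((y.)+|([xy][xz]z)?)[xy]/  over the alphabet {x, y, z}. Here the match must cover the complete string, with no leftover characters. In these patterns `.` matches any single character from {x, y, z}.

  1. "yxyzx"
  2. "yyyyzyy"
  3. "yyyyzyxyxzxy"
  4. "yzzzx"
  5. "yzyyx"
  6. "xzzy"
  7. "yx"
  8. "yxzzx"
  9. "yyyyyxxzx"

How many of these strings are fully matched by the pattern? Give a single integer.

6

1. "yxyzx" → match
2. "yyyyzyy" → no match
3. "yyyyzyxyxzxy" → no match
4. "yzzzx" → no match
5. "yzyyx" → match
6. "xzzy" → match
7. "yx" → match
8. "yxzzx" → match
9. "yyyyyxxzx" → match
Total matched: 6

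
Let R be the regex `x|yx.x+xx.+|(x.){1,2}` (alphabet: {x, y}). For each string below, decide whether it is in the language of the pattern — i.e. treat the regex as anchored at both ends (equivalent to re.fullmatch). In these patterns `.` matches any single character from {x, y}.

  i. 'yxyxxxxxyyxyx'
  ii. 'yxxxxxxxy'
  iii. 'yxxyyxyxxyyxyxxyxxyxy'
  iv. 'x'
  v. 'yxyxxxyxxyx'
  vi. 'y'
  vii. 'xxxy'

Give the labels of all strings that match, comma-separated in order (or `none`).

i, ii, iv, v, vii

i → match
ii. 'yxxxxxxxy' → match
iii → no match
iv. 'x' → match
v. 'yxyxxxyxxyx' → match
vi. 'y' → no match
vii. 'xxxy' → match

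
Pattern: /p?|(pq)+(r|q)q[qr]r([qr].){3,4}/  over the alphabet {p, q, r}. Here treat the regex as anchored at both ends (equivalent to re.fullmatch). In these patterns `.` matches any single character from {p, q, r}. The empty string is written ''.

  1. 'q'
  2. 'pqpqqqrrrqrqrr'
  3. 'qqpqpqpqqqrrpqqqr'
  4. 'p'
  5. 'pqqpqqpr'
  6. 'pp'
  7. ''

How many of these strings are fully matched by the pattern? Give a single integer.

3

1 → no match
2 → match
3 → no match
4 → match
5 → no match
6 → no match
7 → match
Total matched: 3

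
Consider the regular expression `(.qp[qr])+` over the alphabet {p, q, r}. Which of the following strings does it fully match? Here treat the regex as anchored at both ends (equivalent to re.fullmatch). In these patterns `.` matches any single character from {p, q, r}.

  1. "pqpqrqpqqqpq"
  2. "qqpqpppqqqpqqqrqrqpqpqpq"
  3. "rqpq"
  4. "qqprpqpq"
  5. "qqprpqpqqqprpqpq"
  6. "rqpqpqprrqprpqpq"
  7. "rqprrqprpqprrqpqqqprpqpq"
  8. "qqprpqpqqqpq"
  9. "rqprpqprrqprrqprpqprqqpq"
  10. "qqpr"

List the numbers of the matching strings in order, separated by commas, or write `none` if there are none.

1 → match
2 → no match
3 → match
4 → match
5 → match
6 → match
7 → match
8 → match
9 → match
10 → match

1, 3, 4, 5, 6, 7, 8, 9, 10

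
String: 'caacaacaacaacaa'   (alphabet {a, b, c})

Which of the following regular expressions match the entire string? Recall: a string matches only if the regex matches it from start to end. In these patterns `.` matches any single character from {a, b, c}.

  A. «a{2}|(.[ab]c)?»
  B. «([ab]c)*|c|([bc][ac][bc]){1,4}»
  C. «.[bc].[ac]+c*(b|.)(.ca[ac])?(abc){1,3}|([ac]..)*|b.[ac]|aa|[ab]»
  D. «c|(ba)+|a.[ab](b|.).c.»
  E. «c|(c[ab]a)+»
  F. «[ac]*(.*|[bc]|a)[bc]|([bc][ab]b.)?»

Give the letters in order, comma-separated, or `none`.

C, E

A → no match
B → no match
C → match
D → no match
E → match
F → no match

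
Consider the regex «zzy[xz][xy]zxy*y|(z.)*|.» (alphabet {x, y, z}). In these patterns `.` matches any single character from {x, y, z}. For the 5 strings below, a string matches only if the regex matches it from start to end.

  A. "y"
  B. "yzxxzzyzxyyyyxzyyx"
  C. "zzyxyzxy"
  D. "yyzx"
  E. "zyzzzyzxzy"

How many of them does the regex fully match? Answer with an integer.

A. "y" → match
B → no match
C. "zzyxyzxy" → match
D. "yyzx" → no match
E. "zyzzzyzxzy" → match
Total matched: 3

3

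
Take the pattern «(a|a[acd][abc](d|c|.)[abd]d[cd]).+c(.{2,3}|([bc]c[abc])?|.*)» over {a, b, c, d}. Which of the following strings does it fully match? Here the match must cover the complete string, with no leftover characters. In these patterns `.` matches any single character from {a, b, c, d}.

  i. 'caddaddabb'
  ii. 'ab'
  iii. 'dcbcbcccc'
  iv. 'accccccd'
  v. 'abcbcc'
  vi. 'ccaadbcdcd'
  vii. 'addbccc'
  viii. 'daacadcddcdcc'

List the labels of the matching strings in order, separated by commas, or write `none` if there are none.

iv, v, vii

i → no match — must start with 'a'
ii → no match
iii → no match — must start with 'a'
iv → match
v → match
vi → no match — must start with 'a'
vii → match
viii → no match — must start with 'a'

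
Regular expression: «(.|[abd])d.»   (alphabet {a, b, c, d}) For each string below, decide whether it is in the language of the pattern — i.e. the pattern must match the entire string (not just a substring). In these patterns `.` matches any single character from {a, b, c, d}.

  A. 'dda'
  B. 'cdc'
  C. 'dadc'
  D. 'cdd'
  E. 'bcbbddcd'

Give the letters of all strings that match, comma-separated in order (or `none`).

A → match
B → match
C → no match
D → match
E → no match

A, B, D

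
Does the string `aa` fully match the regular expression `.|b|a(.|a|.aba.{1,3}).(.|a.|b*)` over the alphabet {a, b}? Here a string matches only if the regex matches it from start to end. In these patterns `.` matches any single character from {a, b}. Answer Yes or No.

No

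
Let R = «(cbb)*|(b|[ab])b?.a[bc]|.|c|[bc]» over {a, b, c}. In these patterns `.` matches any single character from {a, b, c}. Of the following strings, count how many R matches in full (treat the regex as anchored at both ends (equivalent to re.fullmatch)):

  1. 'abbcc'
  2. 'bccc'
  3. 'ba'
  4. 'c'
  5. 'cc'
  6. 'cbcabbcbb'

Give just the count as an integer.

1 → no match
2 → no match
3 → no match
4 → match
5 → no match
6 → no match
Total matched: 1

1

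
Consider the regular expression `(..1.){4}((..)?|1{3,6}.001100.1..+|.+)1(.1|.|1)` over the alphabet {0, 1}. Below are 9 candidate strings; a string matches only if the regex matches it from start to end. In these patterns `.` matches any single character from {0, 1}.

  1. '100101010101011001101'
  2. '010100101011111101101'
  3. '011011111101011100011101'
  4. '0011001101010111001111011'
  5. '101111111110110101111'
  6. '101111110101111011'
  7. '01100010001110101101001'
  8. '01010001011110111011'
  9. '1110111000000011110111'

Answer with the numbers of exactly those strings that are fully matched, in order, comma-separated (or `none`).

none

1 → no match
2 → no match
3 → no match
4 → no match
5 → no match
6 → no match
7 → no match
8 → no match
9 → no match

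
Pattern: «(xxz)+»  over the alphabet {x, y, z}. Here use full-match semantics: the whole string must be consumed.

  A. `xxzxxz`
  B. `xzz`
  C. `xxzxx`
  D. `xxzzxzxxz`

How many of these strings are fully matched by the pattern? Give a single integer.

1

A → match
B → no match — must start with `xxz`
C → no match — must end with `xxz`
D → no match
Total matched: 1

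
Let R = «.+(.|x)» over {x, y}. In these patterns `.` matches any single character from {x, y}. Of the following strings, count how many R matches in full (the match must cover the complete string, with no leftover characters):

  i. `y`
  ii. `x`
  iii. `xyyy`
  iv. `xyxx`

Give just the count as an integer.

i → no match
ii → no match
iii → match
iv → match
Total matched: 2

2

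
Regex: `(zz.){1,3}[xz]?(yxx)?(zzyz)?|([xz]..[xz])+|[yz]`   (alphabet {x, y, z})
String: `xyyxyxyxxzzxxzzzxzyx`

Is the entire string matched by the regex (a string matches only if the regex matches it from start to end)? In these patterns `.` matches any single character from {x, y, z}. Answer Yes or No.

No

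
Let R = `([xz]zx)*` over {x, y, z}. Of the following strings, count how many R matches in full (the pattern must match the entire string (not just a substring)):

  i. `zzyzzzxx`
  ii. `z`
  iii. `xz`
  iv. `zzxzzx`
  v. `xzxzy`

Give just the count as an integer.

1

i → no match
ii → no match
iii → no match
iv → match
v → no match
Total matched: 1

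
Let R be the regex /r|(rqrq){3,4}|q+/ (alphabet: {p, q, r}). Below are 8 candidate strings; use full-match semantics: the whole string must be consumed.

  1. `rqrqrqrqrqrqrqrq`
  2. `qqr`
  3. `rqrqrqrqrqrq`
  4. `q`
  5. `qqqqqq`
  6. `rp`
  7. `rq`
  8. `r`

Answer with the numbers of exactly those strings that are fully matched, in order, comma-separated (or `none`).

1, 3, 4, 5, 8

1 → match
2. `qqr` → no match
3. `rqrqrqrqrqrq` → match
4. `q` → match
5. `qqqqqq` → match
6. `rp` → no match
7. `rq` → no match
8. `r` → match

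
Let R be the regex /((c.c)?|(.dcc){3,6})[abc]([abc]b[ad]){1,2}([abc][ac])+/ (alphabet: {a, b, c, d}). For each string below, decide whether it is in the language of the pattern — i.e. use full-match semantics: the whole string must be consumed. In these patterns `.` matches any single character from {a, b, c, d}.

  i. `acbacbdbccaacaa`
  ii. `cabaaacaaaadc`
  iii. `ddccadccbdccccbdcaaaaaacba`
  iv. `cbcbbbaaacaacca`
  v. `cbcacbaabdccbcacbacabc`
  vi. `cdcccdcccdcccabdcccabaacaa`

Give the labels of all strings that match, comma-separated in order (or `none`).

i → match
ii → no match
iii → match
iv → match
v → match
vi → match

i, iii, iv, v, vi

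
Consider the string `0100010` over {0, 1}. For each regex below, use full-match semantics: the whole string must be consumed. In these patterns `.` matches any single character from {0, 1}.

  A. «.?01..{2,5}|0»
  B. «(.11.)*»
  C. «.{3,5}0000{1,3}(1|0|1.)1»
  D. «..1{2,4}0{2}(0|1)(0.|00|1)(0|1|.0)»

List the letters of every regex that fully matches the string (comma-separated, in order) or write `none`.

A

A → match
B → no match
C → no match — must end with `1`
D → no match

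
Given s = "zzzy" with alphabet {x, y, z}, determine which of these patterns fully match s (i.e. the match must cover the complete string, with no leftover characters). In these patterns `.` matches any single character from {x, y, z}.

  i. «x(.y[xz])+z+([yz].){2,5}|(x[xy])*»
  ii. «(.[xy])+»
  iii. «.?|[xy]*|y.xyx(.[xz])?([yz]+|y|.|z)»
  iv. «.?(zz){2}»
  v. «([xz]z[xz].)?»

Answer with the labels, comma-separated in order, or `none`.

v

i → no match
ii → no match
iii → no match
iv → no match — must end with "zz"
v → match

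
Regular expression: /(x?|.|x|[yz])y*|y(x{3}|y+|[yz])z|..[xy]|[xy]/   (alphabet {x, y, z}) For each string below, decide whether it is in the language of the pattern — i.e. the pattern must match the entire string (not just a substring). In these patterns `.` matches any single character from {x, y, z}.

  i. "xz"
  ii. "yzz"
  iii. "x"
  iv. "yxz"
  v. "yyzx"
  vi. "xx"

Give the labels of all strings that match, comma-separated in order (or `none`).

ii, iii

i → no match
ii → match
iii → match
iv → no match
v → no match
vi → no match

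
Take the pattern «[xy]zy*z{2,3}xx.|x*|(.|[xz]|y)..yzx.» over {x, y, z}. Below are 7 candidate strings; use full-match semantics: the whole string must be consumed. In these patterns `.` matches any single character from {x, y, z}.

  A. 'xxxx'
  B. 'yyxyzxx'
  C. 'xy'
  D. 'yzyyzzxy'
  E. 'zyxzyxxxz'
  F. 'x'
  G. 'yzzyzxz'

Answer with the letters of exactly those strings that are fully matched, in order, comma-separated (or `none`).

A → match
B → match
C → no match
D → no match
E → no match
F → match
G → match

A, B, F, G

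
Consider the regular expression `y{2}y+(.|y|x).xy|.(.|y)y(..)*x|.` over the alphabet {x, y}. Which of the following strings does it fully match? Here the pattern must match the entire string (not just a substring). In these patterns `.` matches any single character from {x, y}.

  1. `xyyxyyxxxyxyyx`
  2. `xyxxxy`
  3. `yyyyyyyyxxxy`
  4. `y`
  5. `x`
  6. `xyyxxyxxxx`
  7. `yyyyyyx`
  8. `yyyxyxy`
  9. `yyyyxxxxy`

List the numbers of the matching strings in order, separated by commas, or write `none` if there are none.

1, 3, 4, 5, 6, 8

1 → match
2 → no match
3 → match
4 → match
5 → match
6 → match
7 → no match
8 → match
9 → no match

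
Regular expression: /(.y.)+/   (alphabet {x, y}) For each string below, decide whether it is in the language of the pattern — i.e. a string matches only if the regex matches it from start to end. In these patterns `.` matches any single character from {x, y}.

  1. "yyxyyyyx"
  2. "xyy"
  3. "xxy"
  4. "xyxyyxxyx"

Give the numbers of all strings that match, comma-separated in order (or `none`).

1 → no match
2 → match
3 → no match
4 → match

2, 4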